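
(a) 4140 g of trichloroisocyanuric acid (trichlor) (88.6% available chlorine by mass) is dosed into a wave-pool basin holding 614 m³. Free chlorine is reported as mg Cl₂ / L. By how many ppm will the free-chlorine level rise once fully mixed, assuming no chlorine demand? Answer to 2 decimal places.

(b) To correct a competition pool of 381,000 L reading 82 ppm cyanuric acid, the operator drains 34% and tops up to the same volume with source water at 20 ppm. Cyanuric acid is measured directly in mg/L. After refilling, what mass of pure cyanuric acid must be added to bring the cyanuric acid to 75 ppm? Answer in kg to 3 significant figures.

(a) Volume: 614 m³ = 614,000 L.
(a) Available chlorine delivered: 4140 g × 0.886 = 3668 g as Cl₂.
(a) Concentration rise: 3668 g / 614,000 L = 5.974 mg/L = 5.97 ppm.

(b) After draining 34% and refilling: 82 × 0.66 + 20 × 0.34 = 60.92 ppm.
(b) Deficit to target: 75 − 60.92 = 14.08 mg/L.
(b) Mass: 14.08 mg/L × 381,000 L = 5364 g cyanuric acid.

(a) 5.97 ppm; (b) 5.36 kg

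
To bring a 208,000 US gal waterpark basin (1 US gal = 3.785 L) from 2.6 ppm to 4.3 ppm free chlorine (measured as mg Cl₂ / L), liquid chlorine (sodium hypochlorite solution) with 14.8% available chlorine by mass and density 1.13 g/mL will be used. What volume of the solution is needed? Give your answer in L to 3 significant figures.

8.00 L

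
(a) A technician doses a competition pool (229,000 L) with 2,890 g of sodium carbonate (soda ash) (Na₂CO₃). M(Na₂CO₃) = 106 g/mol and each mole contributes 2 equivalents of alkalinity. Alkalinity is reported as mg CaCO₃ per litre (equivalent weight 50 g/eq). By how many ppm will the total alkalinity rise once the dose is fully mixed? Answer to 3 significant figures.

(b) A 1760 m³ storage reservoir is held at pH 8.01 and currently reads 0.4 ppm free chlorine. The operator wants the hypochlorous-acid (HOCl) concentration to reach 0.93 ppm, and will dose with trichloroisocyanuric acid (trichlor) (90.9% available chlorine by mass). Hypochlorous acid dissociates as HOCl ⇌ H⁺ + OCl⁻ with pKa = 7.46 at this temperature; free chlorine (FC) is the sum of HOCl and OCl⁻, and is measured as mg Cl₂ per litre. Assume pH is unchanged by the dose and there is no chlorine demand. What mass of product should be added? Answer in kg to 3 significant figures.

(a) Moles of Na₂CO₃: 2,890 g ÷ 106 g/mol = 27.26 mol → 54.53 eq of alkalinity.
(a) As CaCO₃: 54.53 eq × 50 g/eq = 2726 g.
(a) Rise: 2726 g / 229,000 L × 1000 = 11.91 mg/L.

(b) Volume: 1760 m³ = 1,760,000 L.
(b) [OCl⁻]/[HOCl] = 10^(pH − pKa) = 10^(8.01 − 7.46) = 3.548; fraction as HOCl = 1/(1 + 3.548) = 0.2199.
(b) Free chlorine required for 0.93 ppm HOCl: 0.93 / 0.2199 = 4.23 ppm.
(b) FC to add: 4.23 − 0.4 = 3.83 mg/L as Cl₂.
(b) Cl₂ equivalent: 3.83 mg/L × 1,760,000 L = 6740 g.
(b) Product at 90.9% available Cl: 6740 / 0.909 = 7415 g.

(a) 11.9 ppm; (b) 7.42 kg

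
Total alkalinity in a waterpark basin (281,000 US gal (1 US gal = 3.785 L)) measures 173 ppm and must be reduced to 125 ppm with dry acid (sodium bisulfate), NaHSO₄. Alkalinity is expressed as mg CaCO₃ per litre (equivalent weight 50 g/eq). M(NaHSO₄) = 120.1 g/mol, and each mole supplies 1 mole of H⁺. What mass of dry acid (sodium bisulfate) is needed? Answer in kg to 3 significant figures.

123 kg

Volume: 281,000 US gal × 3.785 L/gal = 1,063,585 L.
Alkalinity to neutralize: (173 − 125) = 48 mg/L as CaCO₃ × 1,063,585 L = 51,050 g as CaCO₃.
Equivalents of H⁺ required: 51,050 ÷ 50 g/eq = 1021 eq = 1021 mol NaHSO₄.
Mass of NaHSO₄: 1021 × 120.1 = 122,600 g.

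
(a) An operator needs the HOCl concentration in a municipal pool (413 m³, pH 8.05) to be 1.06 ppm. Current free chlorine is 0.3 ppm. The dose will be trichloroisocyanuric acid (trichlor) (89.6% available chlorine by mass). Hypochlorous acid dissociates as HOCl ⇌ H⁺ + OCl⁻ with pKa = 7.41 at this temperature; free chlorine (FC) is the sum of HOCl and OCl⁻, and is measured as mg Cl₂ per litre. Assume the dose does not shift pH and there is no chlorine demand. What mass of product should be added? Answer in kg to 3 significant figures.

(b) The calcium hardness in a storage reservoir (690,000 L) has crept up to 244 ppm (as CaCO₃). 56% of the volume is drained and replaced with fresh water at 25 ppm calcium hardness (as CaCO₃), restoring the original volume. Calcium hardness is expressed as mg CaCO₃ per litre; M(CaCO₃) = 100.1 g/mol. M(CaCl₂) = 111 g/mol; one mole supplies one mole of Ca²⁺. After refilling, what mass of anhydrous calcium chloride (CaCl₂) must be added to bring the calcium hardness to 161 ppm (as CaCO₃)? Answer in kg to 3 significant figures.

(a) 2.48 kg; (b) 30.3 kg

(a) Volume: 413 m³ = 413,000 L.
(a) [OCl⁻]/[HOCl] = 10^(pH − pKa) = 10^(8.05 − 7.41) = 4.365; fraction as HOCl = 1/(1 + 4.365) = 0.1864.
(a) Free chlorine required for 1.06 ppm HOCl: 1.06 / 0.1864 = 5.687 ppm.
(a) FC to add: 5.687 − 0.3 = 5.387 mg/L as Cl₂.
(a) Cl₂ equivalent: 5.387 mg/L × 413,000 L = 2225 g.
(a) Product at 89.6% available Cl: 2225 / 0.896 = 2483 g.

(b) After draining 56% and refilling: 244 × 0.44 + 25 × 0.56 = 121.36 ppm.
(b) Deficit to target: 161 − 121.36 = 39.64 mg/L.
(b) As CaCO₃: 39.64 mg/L × 690,000 L = 27,350 g; ÷ 100.1 = 273.2 mol Ca²⁺.
(b) Mass: 273.2 × 111 = 30,330 g.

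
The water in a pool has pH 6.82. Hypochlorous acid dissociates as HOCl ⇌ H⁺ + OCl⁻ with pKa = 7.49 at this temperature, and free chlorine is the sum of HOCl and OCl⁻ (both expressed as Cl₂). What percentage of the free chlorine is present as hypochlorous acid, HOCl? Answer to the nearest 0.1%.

[OCl⁻]/[HOCl] = 10^(pH − pKa) = 10^(6.82 − 7.49) = 10^-0.67 = 0.2138.
Fraction as HOCl = 1 / (1 + 0.2138) = 0.8239.

82.4%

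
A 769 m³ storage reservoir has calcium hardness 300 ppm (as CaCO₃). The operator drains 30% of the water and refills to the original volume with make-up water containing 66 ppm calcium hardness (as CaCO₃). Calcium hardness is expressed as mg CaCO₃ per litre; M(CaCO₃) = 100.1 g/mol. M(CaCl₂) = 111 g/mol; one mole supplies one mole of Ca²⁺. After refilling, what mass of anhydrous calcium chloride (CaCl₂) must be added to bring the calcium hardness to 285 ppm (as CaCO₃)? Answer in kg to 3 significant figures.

47.1 kg

Volume: 769 m³ = 769,000 L.
After draining 30% and refilling: 300 × 0.70 + 66 × 0.30 = 229.8 ppm.
Deficit to target: 285 − 229.8 = 55.2 mg/L.
As CaCO₃: 55.2 mg/L × 769,000 L = 42,450 g; ÷ 100.1 = 424.1 mol Ca²⁺.
Mass: 424.1 × 111 = 47,070 g.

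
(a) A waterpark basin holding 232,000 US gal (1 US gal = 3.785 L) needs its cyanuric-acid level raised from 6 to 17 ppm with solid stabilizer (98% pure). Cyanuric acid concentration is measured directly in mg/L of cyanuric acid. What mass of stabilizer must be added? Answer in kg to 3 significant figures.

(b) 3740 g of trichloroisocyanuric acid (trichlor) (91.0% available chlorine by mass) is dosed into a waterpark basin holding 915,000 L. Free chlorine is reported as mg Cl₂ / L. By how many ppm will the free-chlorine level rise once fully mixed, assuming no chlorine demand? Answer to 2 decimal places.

(a) 9.86 kg; (b) 3.72 ppm

(a) Volume: 232,000 US gal × 3.785 L/gal = 878,120 L.
(a) CYA to add: (17 − 6) = 11 mg/L × 878,120 L = 9659 g cyanuric acid.
(a) At 98% purity: 9659 / 0.98 = 9856 g product.

(b) Available chlorine delivered: 3740 g × 0.91 = 3403 g as Cl₂.
(b) Concentration rise: 3403 g / 915,000 L = 3.72 mg/L = 3.72 ppm.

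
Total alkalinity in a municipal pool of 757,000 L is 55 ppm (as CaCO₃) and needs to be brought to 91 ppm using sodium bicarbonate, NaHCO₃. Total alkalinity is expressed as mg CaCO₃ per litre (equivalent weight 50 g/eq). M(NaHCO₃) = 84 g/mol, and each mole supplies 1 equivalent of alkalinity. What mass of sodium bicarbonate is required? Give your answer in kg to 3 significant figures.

45.8 kg

Alkalinity to add: (91 − 55) = 36 mg/L as CaCO₃ × 757,000 L = 27,250 g as CaCO₃.
Equivalents: 27,250 g ÷ 50 g/eq = 545 eq.
NaHCO₃ supplies 1 eq per mole → 545 mol.
Mass: 545 mol × 84 g/mol = 45,780 g.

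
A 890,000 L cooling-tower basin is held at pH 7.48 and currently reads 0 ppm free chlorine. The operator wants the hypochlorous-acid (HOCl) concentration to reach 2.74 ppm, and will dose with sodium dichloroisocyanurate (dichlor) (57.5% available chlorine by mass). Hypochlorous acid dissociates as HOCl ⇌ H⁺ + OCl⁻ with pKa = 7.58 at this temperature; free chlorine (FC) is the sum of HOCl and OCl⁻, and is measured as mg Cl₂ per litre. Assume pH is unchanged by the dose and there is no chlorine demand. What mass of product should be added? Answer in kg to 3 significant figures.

7.61 kg

[OCl⁻]/[HOCl] = 10^(pH − pKa) = 10^(7.48 − 7.58) = 0.7943; fraction as HOCl = 1/(1 + 0.7943) = 0.5573.
Free chlorine required for 2.74 ppm HOCl: 2.74 / 0.5573 = 4.916 ppm.
FC to add: 4.916 − 0 = 4.916 mg/L as Cl₂.
Cl₂ equivalent: 4.916 mg/L × 890,000 L = 4376 g.
Product at 57.5% available Cl: 4376 / 0.575 = 7610 g.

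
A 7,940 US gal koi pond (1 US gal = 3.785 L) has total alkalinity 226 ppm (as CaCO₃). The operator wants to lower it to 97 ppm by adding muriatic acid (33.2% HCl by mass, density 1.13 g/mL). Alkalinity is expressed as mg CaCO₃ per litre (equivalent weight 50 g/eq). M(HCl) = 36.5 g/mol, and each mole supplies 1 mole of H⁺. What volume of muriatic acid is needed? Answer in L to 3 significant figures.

7.54 L

Volume: 7,940 US gal × 3.785 L/gal = 30,053 L.
Alkalinity to neutralize: (226 − 97) = 129 mg/L as CaCO₃ × 30,053 L = 3877 g as CaCO₃.
Equivalents of H⁺ required: 3877 ÷ 50 g/eq = 77.54 eq = 77.54 mol HCl.
Mass of HCl: 77.54 × 36.5 = 2830 g.
Mass of 33.2% solution: 2830 / 0.332 = 8524 g.
Volume: 8524 g ÷ 1.13 g/mL = 7544 mL.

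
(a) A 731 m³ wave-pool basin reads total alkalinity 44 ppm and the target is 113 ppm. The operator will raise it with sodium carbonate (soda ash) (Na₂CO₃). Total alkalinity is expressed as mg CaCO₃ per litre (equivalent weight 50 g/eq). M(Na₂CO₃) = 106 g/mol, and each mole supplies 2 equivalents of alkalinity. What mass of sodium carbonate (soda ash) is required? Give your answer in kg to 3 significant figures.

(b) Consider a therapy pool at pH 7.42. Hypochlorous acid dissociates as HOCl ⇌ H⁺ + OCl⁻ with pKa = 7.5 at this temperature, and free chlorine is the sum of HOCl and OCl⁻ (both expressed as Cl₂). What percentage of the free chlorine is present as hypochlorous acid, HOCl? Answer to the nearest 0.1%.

(a) Volume: 731 m³ = 731,000 L.
(a) Alkalinity to add: (113 − 44) = 69 mg/L as CaCO₃ × 731,000 L = 50,440 g as CaCO₃.
(a) Equivalents: 50,440 g ÷ 50 g/eq = 1009 eq.
(a) Each mole of Na₂CO₃ supplies 2 eq, so 1009 / 2 = 504.4 mol.
(a) Mass: 504.4 mol × 106 g/mol = 53,470 g.

(b) [OCl⁻]/[HOCl] = 10^(pH − pKa) = 10^(7.42 − 7.5) = 10^-0.08 = 0.8318.
(b) Fraction as HOCl = 1 / (1 + 0.8318) = 0.5459.

(a) 53.5 kg; (b) 54.6%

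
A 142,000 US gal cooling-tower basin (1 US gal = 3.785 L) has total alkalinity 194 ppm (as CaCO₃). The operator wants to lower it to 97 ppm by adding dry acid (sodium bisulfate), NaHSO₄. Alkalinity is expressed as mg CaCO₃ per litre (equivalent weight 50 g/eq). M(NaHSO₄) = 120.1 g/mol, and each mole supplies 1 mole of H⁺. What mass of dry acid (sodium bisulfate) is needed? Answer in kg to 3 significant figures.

125 kg

Volume: 142,000 US gal × 3.785 L/gal = 537,470 L.
Alkalinity to neutralize: (194 − 97) = 97 mg/L as CaCO₃ × 537,470 L = 52,130 g as CaCO₃.
Equivalents of H⁺ required: 52,130 ÷ 50 g/eq = 1043 eq = 1043 mol NaHSO₄.
Mass of NaHSO₄: 1043 × 120.1 = 125,200 g.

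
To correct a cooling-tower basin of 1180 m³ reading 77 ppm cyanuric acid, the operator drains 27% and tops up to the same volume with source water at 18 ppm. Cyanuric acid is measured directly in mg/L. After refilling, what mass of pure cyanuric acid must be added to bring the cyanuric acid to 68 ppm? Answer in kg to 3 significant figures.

Volume: 1180 m³ = 1,180,000 L.
After draining 27% and refilling: 77 × 0.73 + 18 × 0.27 = 61.07 ppm.
Deficit to target: 68 − 61.07 = 6.93 mg/L.
Mass: 6.93 mg/L × 1,180,000 L = 8177 g cyanuric acid.

8.18 kg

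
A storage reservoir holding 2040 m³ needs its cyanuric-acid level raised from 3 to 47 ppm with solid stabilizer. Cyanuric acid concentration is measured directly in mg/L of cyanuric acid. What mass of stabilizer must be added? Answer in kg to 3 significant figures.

89.8 kg

Volume: 2040 m³ = 2,040,000 L.
CYA to add: (47 − 3) = 44 mg/L × 2,040,000 L = 89,760 g cyanuric acid.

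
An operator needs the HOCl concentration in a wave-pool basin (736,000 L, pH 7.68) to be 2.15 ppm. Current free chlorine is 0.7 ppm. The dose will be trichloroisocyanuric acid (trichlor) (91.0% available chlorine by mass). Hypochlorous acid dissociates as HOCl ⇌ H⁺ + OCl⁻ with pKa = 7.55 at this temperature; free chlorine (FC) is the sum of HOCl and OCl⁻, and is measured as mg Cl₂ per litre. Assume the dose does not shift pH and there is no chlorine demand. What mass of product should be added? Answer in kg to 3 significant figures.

[OCl⁻]/[HOCl] = 10^(pH − pKa) = 10^(7.68 − 7.55) = 1.349; fraction as HOCl = 1/(1 + 1.349) = 0.4257.
Free chlorine required for 2.15 ppm HOCl: 2.15 / 0.4257 = 5.05 ppm.
FC to add: 5.05 − 0.7 = 4.35 mg/L as Cl₂.
Cl₂ equivalent: 4.35 mg/L × 736,000 L = 3202 g.
Product at 91.0% available Cl: 3202 / 0.91 = 3518 g.

3.52 kg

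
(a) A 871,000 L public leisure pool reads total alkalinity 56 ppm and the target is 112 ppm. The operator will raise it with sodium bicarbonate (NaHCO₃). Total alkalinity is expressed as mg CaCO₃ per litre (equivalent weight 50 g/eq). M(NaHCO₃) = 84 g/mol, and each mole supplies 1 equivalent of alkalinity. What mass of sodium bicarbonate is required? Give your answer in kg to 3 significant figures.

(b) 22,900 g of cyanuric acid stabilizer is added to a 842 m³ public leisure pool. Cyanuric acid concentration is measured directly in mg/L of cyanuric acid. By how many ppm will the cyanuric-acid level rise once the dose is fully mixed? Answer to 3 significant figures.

(a) Alkalinity to add: (112 − 56) = 56 mg/L as CaCO₃ × 871,000 L = 48,780 g as CaCO₃.
(a) Equivalents: 48,780 g ÷ 50 g/eq = 975.5 eq.
(a) NaHCO₃ supplies 1 eq per mole → 975.5 mol.
(a) Mass: 975.5 mol × 84 g/mol = 81,940 g.

(b) Volume: 842 m³ = 842,000 L.
(b) Rise: 22,900 g / 842,000 L × 1000 = 27.2 mg/L.

(a) 81.9 kg; (b) 27.2 ppm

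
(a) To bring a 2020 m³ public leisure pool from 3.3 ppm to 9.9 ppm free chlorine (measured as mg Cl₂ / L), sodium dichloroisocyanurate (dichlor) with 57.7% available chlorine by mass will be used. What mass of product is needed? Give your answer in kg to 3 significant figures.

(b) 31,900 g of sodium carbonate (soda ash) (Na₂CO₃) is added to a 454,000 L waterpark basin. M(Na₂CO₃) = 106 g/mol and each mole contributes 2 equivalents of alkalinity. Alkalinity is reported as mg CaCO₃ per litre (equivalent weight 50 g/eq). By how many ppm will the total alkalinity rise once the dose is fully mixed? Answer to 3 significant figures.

(a) Volume: 2020 m³ = 2,020,000 L.
(a) Chlorine deficit: 9.9 − 3.3 = 6.6 ppm = 6.6 mg/L as Cl₂.
(a) Cl₂ equivalent needed: 6.6 mg/L × 2,020,000 L = 13,330,000 mg = 13,330 g.
(a) Product at 57.7% available chlorine: 13,330 / 0.577 = 23,110 g.

(b) Moles of Na₂CO₃: 31,900 g ÷ 106 g/mol = 300.9 mol → 601.9 eq of alkalinity.
(b) As CaCO₃: 601.9 eq × 50 g/eq = 30,090 g.
(b) Rise: 30,090 g / 454,000 L × 1000 = 66.29 mg/L.

(a) 23.1 kg; (b) 66.3 ppm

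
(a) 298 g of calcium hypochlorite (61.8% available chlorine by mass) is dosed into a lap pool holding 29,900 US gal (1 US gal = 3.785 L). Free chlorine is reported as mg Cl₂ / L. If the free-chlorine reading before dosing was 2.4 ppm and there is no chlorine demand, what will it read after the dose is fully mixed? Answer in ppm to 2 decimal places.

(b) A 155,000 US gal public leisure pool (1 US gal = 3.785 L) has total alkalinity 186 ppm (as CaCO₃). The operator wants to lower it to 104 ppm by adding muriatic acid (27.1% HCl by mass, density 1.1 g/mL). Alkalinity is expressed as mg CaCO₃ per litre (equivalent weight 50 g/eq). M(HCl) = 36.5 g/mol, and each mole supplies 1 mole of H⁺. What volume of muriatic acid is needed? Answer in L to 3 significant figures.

(a) 4.03 ppm; (b) 118 L

(a) Volume: 29,900 US gal × 3.785 L/gal = 113,172 L.
(a) Available chlorine delivered: 298 g × 0.618 = 184.2 g as Cl₂.
(a) Concentration rise: 184.2 g / 113,172 L = 1.627 mg/L = 1.63 ppm.
(a) Final FC: 2.4 + 1.63 = 4.03 ppm.

(b) Volume: 155,000 US gal × 3.785 L/gal = 586,675 L.
(b) Alkalinity to neutralize: (186 − 104) = 82 mg/L as CaCO₃ × 586,675 L = 48,110 g as CaCO₃.
(b) Equivalents of H⁺ required: 48,110 ÷ 50 g/eq = 962.1 eq = 962.1 mol HCl.
(b) Mass of HCl: 962.1 × 36.5 = 35,120 g.
(b) Mass of 27.1% solution: 35,120 / 0.271 = 129,600 g.
(b) Volume: 129,600 g ÷ 1.1 g/mL = 117,800 mL.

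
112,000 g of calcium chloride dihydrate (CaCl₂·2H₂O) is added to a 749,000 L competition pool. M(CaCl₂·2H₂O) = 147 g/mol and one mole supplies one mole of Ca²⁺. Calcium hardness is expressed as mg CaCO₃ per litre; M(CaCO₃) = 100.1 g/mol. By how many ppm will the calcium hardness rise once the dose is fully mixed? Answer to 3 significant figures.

102 ppm

Moles of Ca²⁺: 112,000 g ÷ 147 g/mol = 761.9 mol.
As CaCO₃: 761.9 mol × 100.1 g/mol = 76,270 g.
Rise: 76,270 g / 749,000 L × 1000 = 101.8 mg/L.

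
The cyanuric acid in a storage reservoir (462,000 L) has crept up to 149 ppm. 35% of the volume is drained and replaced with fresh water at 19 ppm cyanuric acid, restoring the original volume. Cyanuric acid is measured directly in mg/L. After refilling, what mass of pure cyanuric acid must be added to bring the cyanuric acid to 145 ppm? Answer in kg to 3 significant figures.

19.2 kg

After draining 35% and refilling: 149 × 0.65 + 19 × 0.35 = 103.5 ppm.
Deficit to target: 145 − 103.5 = 41.5 mg/L.
Mass: 41.5 mg/L × 462,000 L = 19,170 g cyanuric acid.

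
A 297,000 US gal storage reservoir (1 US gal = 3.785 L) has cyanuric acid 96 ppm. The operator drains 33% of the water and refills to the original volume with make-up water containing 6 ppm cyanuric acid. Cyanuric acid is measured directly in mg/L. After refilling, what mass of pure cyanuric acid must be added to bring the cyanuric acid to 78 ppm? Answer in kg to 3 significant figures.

Volume: 297,000 US gal × 3.785 L/gal = 1,124,145 L.
After draining 33% and refilling: 96 × 0.67 + 6 × 0.33 = 66.3 ppm.
Deficit to target: 78 − 66.3 = 11.7 mg/L.
Mass: 11.7 mg/L × 1,124,145 L = 13,150 g cyanuric acid.

13.2 kg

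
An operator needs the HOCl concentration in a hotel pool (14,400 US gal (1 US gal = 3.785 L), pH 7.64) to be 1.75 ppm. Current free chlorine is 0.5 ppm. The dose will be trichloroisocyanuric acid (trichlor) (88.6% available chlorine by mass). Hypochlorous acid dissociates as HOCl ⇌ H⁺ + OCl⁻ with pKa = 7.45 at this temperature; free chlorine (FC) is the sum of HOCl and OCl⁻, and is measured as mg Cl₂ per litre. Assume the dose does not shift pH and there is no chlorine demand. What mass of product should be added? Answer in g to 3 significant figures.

Volume: 14,400 US gal × 3.785 L/gal = 54,504 L.
[OCl⁻]/[HOCl] = 10^(pH − pKa) = 10^(7.64 − 7.45) = 1.549; fraction as HOCl = 1/(1 + 1.549) = 0.3923.
Free chlorine required for 1.75 ppm HOCl: 1.75 / 0.3923 = 4.46 ppm.
FC to add: 4.46 − 0.5 = 3.96 mg/L as Cl₂.
Cl₂ equivalent: 3.96 mg/L × 54,504 L = 215.9 g.
Product at 88.6% available Cl: 215.9 / 0.886 = 243.6 g.

244 g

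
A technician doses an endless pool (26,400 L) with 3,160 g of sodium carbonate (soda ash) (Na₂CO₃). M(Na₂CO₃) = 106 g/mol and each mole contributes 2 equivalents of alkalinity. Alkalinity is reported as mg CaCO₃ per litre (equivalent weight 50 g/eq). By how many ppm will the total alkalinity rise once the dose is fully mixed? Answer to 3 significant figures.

113 ppm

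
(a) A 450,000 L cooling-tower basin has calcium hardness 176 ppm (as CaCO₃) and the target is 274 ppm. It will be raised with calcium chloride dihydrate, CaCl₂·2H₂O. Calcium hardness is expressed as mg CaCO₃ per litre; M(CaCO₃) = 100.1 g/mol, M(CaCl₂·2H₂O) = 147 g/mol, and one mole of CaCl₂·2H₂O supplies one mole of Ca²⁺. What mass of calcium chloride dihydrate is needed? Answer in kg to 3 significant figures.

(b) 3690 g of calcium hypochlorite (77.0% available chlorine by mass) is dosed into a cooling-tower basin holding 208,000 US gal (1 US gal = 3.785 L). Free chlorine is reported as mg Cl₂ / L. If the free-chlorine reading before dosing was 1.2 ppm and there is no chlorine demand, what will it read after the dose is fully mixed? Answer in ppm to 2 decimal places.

(a) 64.8 kg; (b) 4.81 ppm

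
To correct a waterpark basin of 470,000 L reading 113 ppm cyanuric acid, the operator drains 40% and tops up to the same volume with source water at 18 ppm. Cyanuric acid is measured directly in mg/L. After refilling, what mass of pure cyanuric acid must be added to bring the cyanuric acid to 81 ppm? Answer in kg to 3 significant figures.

2.82 kg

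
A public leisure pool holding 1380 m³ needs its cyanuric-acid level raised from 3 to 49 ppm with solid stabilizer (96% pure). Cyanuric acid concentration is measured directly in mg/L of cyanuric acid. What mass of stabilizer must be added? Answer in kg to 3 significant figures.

Volume: 1380 m³ = 1,380,000 L.
CYA to add: (49 − 3) = 46 mg/L × 1,380,000 L = 63,480 g cyanuric acid.
At 96% purity: 63,480 / 0.96 = 66,120 g product.

66.1 kg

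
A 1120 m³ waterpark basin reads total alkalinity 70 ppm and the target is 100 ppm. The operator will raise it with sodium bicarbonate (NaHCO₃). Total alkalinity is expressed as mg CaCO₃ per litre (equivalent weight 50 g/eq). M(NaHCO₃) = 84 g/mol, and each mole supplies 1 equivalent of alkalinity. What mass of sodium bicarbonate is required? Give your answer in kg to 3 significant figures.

Volume: 1120 m³ = 1,120,000 L.
Alkalinity to add: (100 − 70) = 30 mg/L as CaCO₃ × 1,120,000 L = 33,600 g as CaCO₃.
Equivalents: 33,600 g ÷ 50 g/eq = 672 eq.
NaHCO₃ supplies 1 eq per mole → 672 mol.
Mass: 672 mol × 84 g/mol = 56,450 g.

56.4 kg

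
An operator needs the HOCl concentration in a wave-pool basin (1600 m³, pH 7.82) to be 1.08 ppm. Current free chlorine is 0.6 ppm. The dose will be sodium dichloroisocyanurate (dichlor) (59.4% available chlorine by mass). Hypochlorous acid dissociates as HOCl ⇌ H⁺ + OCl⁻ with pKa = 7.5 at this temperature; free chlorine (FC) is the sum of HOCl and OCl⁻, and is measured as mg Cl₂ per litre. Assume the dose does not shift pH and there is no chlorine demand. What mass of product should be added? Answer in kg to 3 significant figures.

7.37 kg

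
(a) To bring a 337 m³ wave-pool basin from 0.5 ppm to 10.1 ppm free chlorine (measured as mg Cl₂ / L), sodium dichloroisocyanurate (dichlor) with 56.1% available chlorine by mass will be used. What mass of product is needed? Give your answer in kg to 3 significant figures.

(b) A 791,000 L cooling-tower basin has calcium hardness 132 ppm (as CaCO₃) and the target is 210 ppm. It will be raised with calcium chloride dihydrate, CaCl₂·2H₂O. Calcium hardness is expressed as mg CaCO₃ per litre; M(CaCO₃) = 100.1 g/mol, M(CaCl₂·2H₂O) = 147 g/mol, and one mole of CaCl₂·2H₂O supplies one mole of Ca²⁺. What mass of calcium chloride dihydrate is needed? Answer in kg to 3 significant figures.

(a) Volume: 337 m³ = 337,000 L.
(a) Chlorine deficit: 10.1 − 0.5 = 9.6 ppm = 9.6 mg/L as Cl₂.
(a) Cl₂ equivalent needed: 9.6 mg/L × 337,000 L = 3,235,000 mg = 3235 g.
(a) Product at 56.1% available chlorine: 3235 / 0.561 = 5767 g.

(b) Hardness to add: (210 − 132) = 78 mg/L as CaCO₃ × 791,000 L = 61,700 g as CaCO₃.
(b) Moles of Ca²⁺ (1 mol Ca²⁺ ≡ 1 mol CaCO₃): 61,700 / 100.1 g/mol = 616.4 mol.
(b) Mass of CaCl₂·2H₂O: 616.4 × 147 = 90,610 g.

(a) 5.77 kg; (b) 90.6 kg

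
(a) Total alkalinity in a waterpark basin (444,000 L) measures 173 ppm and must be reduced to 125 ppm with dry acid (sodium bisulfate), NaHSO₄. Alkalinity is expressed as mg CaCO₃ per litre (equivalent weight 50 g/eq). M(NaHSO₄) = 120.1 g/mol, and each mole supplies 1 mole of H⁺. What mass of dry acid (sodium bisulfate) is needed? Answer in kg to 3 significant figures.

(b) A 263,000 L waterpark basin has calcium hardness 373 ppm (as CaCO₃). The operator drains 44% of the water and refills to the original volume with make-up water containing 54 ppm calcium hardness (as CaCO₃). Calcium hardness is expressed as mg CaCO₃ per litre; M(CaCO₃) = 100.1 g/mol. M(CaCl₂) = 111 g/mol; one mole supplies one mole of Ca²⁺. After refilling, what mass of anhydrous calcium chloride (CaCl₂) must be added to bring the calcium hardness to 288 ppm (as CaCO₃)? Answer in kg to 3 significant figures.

(a) Alkalinity to neutralize: (173 − 125) = 48 mg/L as CaCO₃ × 444,000 L = 21,310 g as CaCO₃.
(a) Equivalents of H⁺ required: 21,310 ÷ 50 g/eq = 426.2 eq = 426.2 mol NaHSO₄.
(a) Mass of NaHSO₄: 426.2 × 120.1 = 51,190 g.

(b) After draining 44% and refilling: 373 × 0.56 + 54 × 0.44 = 232.64 ppm.
(b) Deficit to target: 288 − 232.64 = 55.36 mg/L.
(b) As CaCO₃: 55.36 mg/L × 263,000 L = 14,560 g; ÷ 100.1 = 145.5 mol Ca²⁺.
(b) Mass: 145.5 × 111 = 16,150 g.

(a) 51.2 kg; (b) 16.1 kg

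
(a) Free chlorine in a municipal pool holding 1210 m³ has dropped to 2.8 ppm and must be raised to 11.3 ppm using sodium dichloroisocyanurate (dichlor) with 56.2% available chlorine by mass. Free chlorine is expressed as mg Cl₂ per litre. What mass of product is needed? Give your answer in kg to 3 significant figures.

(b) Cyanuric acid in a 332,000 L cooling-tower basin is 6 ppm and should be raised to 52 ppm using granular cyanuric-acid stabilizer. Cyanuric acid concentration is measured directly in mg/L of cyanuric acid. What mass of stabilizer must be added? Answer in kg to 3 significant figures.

(a) 18.3 kg; (b) 15.3 kg

(a) Volume: 1210 m³ = 1,210,000 L.
(a) Chlorine deficit: 11.3 − 2.8 = 8.5 ppm = 8.5 mg/L as Cl₂.
(a) Cl₂ equivalent needed: 8.5 mg/L × 1,210,000 L = 10,280,000 mg = 10,280 g.
(a) Product at 56.2% available chlorine: 10,280 / 0.562 = 18,300 g.

(b) CYA to add: (52 − 6) = 46 mg/L × 332,000 L = 15,270 g cyanuric acid.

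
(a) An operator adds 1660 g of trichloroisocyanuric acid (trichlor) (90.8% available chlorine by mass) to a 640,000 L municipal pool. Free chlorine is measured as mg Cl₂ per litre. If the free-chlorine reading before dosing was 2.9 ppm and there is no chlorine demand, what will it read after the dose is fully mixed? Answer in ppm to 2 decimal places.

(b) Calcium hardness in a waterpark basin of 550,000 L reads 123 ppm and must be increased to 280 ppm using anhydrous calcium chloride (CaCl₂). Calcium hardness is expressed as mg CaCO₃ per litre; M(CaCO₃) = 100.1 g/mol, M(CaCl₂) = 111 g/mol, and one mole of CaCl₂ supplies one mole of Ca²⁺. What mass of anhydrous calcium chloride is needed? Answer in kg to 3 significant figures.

(a) 5.26 ppm; (b) 95.8 kg

(a) Available chlorine delivered: 1660 g × 0.908 = 1507 g as Cl₂.
(a) Concentration rise: 1507 g / 640,000 L = 2.355 mg/L = 2.36 ppm.
(a) Final FC: 2.9 + 2.36 = 5.26 ppm.

(b) Hardness to add: (280 − 123) = 157 mg/L as CaCO₃ × 550,000 L = 86,350 g as CaCO₃.
(b) Moles of Ca²⁺ (1 mol Ca²⁺ ≡ 1 mol CaCO₃): 86,350 / 100.1 g/mol = 862.6 mol.
(b) Mass of CaCl₂: 862.6 × 111 = 95,750 g.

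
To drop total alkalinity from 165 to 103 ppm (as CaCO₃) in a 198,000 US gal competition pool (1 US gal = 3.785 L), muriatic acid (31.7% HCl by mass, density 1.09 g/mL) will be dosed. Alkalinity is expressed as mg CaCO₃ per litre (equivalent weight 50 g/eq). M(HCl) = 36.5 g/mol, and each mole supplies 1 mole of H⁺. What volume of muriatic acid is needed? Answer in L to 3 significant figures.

98.2 L

Volume: 198,000 US gal × 3.785 L/gal = 749,430 L.
Alkalinity to neutralize: (165 − 103) = 62 mg/L as CaCO₃ × 749,430 L = 46,460 g as CaCO₃.
Equivalents of H⁺ required: 46,460 ÷ 50 g/eq = 929.3 eq = 929.3 mol HCl.
Mass of HCl: 929.3 × 36.5 = 33,920 g.
Mass of 31.7% solution: 33,920 / 0.317 = 107,000 g.
Volume: 107,000 g ÷ 1.09 g/mL = 98,170 mL.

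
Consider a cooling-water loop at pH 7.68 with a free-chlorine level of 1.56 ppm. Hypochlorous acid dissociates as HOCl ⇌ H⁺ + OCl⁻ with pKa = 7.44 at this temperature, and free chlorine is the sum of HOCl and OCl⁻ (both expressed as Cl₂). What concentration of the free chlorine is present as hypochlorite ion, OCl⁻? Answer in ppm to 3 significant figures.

[OCl⁻]/[HOCl] = 10^(pH − pKa) = 10^(7.68 − 7.44) = 10^0.24 = 1.738.
Fraction as HOCl = 1 / (1 + 1.738) = 0.3653.
OCl⁻ = (1 − 0.3653) × 1.56 ppm = 0.9902 ppm.

0.990 ppm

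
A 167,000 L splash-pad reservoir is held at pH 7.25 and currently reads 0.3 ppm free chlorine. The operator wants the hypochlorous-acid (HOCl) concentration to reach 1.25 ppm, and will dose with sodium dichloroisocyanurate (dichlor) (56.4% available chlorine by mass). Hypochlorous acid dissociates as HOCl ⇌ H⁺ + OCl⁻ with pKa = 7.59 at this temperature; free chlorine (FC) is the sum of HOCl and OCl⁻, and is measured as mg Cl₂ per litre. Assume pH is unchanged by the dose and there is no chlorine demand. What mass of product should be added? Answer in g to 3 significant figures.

[OCl⁻]/[HOCl] = 10^(pH − pKa) = 10^(7.25 − 7.59) = 0.4571; fraction as HOCl = 1/(1 + 0.4571) = 0.6863.
Free chlorine required for 1.25 ppm HOCl: 1.25 / 0.6863 = 1.821 ppm.
FC to add: 1.821 − 0.3 = 1.521 mg/L as Cl₂.
Cl₂ equivalent: 1.521 mg/L × 167,000 L = 254.1 g.
Product at 56.4% available Cl: 254.1 / 0.564 = 450.5 g.

450 g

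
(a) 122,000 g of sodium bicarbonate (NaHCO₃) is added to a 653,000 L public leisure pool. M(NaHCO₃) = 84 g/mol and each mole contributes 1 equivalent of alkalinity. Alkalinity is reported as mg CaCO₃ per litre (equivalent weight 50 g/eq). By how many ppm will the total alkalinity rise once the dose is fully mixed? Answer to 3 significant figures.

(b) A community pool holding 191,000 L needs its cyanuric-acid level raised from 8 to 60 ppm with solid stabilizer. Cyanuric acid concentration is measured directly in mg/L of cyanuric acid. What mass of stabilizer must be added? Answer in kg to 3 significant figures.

(a) 111 ppm; (b) 9.93 kg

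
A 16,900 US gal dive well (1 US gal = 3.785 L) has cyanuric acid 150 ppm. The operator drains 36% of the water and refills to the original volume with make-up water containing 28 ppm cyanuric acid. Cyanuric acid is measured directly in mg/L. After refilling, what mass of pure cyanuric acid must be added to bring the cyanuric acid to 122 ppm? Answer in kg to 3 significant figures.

Volume: 16,900 US gal × 3.785 L/gal = 63,966 L.
After draining 36% and refilling: 150 × 0.64 + 28 × 0.36 = 106.08 ppm.
Deficit to target: 122 − 106.08 = 15.92 mg/L.
Mass: 15.92 mg/L × 63,966 L = 1018 g cyanuric acid.

1.02 kg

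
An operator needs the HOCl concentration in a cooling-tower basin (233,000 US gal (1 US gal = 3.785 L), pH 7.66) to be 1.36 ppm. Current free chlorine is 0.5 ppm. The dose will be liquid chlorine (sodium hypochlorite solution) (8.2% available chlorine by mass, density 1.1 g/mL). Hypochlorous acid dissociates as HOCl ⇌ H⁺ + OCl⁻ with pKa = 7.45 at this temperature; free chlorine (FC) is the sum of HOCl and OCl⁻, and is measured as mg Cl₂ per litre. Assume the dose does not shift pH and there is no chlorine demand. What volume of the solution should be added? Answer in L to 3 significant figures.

Volume: 233,000 US gal × 3.785 L/gal = 881,905 L.
[OCl⁻]/[HOCl] = 10^(pH − pKa) = 10^(7.66 − 7.45) = 1.622; fraction as HOCl = 1/(1 + 1.622) = 0.3814.
Free chlorine required for 1.36 ppm HOCl: 1.36 / 0.3814 = 3.566 ppm.
FC to add: 3.566 − 0.5 = 3.066 mg/L as Cl₂.
Cl₂ equivalent: 3.066 mg/L × 881,905 L = 2704 g.
Product at 8.2% available Cl: 2704 / 0.082 = 32,970 g.
Volume: 32,970 g ÷ 1.1 g/mL = 29,970 mL.

30.0 L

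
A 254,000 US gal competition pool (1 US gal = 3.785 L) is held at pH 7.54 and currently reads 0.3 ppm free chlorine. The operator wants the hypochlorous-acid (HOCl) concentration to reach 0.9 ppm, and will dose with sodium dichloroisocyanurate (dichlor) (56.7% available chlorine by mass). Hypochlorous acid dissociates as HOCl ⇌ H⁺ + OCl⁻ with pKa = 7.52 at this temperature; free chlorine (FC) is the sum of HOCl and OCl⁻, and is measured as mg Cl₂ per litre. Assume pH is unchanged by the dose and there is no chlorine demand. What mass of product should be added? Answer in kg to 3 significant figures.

Volume: 254,000 US gal × 3.785 L/gal = 961,390 L.
[OCl⁻]/[HOCl] = 10^(pH − pKa) = 10^(7.54 − 7.52) = 1.047; fraction as HOCl = 1/(1 + 1.047) = 0.4885.
Free chlorine required for 0.9 ppm HOCl: 0.9 / 0.4885 = 1.842 ppm.
FC to add: 1.842 − 0.3 = 1.542 mg/L as Cl₂.
Cl₂ equivalent: 1.542 mg/L × 961,390 L = 1483 g.
Product at 56.7% available Cl: 1483 / 0.567 = 2615 g.

2.62 kg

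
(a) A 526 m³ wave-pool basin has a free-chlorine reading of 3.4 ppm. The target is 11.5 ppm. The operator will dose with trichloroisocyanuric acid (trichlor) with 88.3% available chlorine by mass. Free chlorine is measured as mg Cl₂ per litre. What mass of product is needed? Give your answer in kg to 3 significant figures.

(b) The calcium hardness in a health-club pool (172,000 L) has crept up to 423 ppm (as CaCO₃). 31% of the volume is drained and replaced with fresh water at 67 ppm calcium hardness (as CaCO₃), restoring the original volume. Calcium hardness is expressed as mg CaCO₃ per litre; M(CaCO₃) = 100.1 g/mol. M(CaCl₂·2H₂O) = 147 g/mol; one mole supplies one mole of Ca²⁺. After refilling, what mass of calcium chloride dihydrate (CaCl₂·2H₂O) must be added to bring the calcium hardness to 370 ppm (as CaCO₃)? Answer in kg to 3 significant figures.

(a) 4.83 kg; (b) 14.5 kg

(a) Volume: 526 m³ = 526,000 L.
(a) Chlorine deficit: 11.5 − 3.4 = 8.1 ppm = 8.1 mg/L as Cl₂.
(a) Cl₂ equivalent needed: 8.1 mg/L × 526,000 L = 4,261,000 mg = 4261 g.
(a) Product at 88.3% available chlorine: 4261 / 0.883 = 4825 g.

(b) After draining 31% and refilling: 423 × 0.69 + 67 × 0.31 = 312.64 ppm.
(b) Deficit to target: 370 − 312.64 = 57.36 mg/L.
(b) As CaCO₃: 57.36 mg/L × 172,000 L = 9866 g; ÷ 100.1 = 98.56 mol Ca²⁺.
(b) Mass: 98.56 × 147 = 14,490 g.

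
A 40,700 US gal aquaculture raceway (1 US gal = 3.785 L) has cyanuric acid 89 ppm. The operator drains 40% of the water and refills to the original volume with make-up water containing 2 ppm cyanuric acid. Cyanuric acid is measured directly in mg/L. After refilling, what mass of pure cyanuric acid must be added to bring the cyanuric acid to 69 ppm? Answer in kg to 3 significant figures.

Volume: 40,700 US gal × 3.785 L/gal = 154,050 L.
After draining 40% and refilling: 89 × 0.60 + 2 × 0.40 = 54.2 ppm.
Deficit to target: 69 − 54.2 = 14.8 mg/L.
Mass: 14.8 mg/L × 154,050 L = 2280 g cyanuric acid.

2.28 kg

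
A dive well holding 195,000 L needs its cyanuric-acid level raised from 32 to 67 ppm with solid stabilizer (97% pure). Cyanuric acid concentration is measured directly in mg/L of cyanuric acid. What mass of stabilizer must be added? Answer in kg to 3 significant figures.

CYA to add: (67 − 32) = 35 mg/L × 195,000 L = 6825 g cyanuric acid.
At 97% purity: 6825 / 0.97 = 7036 g product.

7.04 kg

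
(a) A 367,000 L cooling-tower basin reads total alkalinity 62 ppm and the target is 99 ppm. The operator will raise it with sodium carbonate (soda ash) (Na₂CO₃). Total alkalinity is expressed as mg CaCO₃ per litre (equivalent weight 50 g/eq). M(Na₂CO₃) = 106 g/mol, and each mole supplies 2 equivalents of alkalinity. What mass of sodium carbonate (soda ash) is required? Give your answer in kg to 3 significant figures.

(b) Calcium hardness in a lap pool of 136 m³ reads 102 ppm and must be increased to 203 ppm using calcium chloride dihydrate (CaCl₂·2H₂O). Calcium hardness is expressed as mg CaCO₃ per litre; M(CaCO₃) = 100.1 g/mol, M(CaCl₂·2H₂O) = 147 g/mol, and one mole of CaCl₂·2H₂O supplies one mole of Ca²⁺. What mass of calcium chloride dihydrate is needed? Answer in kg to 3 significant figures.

(a) 14.4 kg; (b) 20.2 kg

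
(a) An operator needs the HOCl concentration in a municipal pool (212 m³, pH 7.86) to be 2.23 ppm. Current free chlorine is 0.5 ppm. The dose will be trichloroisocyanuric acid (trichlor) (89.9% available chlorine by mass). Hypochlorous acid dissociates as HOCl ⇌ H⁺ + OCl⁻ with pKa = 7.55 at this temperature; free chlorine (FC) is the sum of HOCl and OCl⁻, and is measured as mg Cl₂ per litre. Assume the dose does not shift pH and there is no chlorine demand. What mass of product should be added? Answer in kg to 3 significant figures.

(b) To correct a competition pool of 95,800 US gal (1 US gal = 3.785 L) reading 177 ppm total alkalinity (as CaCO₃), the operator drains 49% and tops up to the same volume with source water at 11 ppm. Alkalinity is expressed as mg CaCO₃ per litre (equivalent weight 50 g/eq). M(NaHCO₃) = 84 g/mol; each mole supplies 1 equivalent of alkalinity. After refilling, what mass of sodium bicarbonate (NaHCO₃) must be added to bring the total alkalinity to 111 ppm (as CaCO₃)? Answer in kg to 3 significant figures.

(a) 1.48 kg; (b) 9.34 kg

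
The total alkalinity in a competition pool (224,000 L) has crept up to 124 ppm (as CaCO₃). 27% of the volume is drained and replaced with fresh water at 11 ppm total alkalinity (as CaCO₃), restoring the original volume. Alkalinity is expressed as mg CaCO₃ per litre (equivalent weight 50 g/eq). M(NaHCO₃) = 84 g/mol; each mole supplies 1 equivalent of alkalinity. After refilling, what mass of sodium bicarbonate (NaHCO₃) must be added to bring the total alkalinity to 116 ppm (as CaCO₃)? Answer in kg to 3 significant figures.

After draining 27% and refilling: 124 × 0.73 + 11 × 0.27 = 93.49 ppm.
Deficit to target: 116 − 93.49 = 22.51 mg/L.
As CaCO₃: 22.51 mg/L × 224,000 L = 5042 g; ÷ 50 g/eq ÷ 1 = 100.8 mol NaHCO₃.
Mass: 100.8 × 84 = 8471 g.

8.47 kg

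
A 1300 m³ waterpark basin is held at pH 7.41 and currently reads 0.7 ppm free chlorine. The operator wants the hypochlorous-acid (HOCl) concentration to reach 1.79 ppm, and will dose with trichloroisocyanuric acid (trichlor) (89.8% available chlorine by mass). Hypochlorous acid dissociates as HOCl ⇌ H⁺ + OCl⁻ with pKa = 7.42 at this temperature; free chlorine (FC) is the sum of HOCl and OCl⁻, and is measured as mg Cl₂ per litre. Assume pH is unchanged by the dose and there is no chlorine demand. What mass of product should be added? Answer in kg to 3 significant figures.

Volume: 1300 m³ = 1,300,000 L.
[OCl⁻]/[HOCl] = 10^(pH − pKa) = 10^(7.41 − 7.42) = 0.9772; fraction as HOCl = 1/(1 + 0.9772) = 0.5058.
Free chlorine required for 1.79 ppm HOCl: 1.79 / 0.5058 = 3.539 ppm.
FC to add: 3.539 − 0.7 = 2.839 mg/L as Cl₂.
Cl₂ equivalent: 2.839 mg/L × 1,300,000 L = 3691 g.
Product at 89.8% available Cl: 3691 / 0.898 = 4110 g.

4.11 kg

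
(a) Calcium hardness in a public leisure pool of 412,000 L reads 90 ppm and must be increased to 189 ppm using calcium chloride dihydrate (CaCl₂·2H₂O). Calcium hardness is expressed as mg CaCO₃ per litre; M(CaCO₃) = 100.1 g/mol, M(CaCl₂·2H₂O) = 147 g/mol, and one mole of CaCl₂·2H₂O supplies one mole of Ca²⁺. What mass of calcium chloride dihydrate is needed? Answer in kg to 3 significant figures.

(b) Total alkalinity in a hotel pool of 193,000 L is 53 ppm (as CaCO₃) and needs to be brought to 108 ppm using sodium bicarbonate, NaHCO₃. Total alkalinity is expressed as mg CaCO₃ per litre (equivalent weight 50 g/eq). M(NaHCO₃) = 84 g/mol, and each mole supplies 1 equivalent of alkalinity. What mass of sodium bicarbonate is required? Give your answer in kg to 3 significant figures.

(a) 59.9 kg; (b) 17.8 kg

(a) Hardness to add: (189 − 90) = 99 mg/L as CaCO₃ × 412,000 L = 40,790 g as CaCO₃.
(a) Moles of Ca²⁺ (1 mol Ca²⁺ ≡ 1 mol CaCO₃): 40,790 / 100.1 g/mol = 407.5 mol.
(a) Mass of CaCl₂·2H₂O: 407.5 × 147 = 59,900 g.

(b) Alkalinity to add: (108 − 53) = 55 mg/L as CaCO₃ × 193,000 L = 10,620 g as CaCO₃.
(b) Equivalents: 10,620 g ÷ 50 g/eq = 212.3 eq.
(b) NaHCO₃ supplies 1 eq per mole → 212.3 mol.
(b) Mass: 212.3 mol × 84 g/mol = 17,830 g.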